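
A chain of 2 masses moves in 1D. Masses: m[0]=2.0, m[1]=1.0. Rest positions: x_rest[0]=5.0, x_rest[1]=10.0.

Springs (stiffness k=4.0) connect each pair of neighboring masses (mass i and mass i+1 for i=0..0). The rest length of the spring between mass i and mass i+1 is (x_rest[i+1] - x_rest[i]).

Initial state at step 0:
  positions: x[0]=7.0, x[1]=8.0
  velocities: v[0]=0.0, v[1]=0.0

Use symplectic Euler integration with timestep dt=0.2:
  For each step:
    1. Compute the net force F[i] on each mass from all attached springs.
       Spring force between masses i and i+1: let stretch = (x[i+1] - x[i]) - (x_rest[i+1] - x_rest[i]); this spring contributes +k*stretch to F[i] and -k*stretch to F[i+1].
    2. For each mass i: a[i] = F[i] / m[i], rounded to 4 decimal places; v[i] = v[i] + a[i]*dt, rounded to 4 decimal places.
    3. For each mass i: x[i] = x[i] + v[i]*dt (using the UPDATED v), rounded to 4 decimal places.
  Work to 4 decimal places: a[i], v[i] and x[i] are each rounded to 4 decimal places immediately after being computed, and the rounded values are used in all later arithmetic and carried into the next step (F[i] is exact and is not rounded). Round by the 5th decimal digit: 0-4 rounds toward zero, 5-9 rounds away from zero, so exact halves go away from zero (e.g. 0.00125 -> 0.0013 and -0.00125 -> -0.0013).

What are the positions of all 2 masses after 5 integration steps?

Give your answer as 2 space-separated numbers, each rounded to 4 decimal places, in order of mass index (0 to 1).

Answer: 4.4106 13.1787

Derivation:
Step 0: x=[7.0000 8.0000] v=[0.0000 0.0000]
Step 1: x=[6.6800 8.6400] v=[-1.6000 3.2000]
Step 2: x=[6.1168 9.7664] v=[-2.8160 5.6320]
Step 3: x=[5.4456 11.1089] v=[-3.3562 6.7123]
Step 4: x=[4.8274 12.3452] v=[-3.0909 6.1817]
Step 5: x=[4.4106 13.1787] v=[-2.0838 4.1675]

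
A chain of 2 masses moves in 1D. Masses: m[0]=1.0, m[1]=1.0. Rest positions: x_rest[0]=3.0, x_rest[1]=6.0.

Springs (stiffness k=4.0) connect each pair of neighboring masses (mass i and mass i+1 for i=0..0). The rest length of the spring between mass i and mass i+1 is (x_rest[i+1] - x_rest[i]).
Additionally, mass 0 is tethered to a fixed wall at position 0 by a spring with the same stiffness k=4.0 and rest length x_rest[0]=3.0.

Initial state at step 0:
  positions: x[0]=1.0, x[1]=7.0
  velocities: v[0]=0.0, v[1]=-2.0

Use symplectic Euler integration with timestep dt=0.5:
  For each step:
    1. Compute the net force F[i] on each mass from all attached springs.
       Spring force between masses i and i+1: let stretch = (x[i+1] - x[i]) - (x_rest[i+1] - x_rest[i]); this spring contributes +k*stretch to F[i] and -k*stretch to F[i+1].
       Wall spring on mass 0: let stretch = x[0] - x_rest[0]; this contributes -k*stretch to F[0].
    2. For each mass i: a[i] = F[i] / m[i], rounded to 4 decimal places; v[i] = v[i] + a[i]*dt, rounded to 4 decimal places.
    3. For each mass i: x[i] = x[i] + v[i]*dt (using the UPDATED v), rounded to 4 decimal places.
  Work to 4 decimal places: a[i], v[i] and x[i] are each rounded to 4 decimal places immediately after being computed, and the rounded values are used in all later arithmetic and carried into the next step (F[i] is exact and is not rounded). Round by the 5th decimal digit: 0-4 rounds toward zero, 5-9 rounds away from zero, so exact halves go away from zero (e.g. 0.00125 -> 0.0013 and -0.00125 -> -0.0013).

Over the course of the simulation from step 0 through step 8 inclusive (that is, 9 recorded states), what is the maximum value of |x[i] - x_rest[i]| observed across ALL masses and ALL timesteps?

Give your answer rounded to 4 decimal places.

Step 0: x=[1.0000 7.0000] v=[0.0000 -2.0000]
Step 1: x=[6.0000 3.0000] v=[10.0000 -8.0000]
Step 2: x=[2.0000 5.0000] v=[-8.0000 4.0000]
Step 3: x=[-1.0000 7.0000] v=[-6.0000 4.0000]
Step 4: x=[5.0000 4.0000] v=[12.0000 -6.0000]
Step 5: x=[5.0000 5.0000] v=[0.0000 2.0000]
Step 6: x=[0.0000 9.0000] v=[-10.0000 8.0000]
Step 7: x=[4.0000 7.0000] v=[8.0000 -4.0000]
Step 8: x=[7.0000 5.0000] v=[6.0000 -4.0000]
Max displacement = 4.0000

Answer: 4.0000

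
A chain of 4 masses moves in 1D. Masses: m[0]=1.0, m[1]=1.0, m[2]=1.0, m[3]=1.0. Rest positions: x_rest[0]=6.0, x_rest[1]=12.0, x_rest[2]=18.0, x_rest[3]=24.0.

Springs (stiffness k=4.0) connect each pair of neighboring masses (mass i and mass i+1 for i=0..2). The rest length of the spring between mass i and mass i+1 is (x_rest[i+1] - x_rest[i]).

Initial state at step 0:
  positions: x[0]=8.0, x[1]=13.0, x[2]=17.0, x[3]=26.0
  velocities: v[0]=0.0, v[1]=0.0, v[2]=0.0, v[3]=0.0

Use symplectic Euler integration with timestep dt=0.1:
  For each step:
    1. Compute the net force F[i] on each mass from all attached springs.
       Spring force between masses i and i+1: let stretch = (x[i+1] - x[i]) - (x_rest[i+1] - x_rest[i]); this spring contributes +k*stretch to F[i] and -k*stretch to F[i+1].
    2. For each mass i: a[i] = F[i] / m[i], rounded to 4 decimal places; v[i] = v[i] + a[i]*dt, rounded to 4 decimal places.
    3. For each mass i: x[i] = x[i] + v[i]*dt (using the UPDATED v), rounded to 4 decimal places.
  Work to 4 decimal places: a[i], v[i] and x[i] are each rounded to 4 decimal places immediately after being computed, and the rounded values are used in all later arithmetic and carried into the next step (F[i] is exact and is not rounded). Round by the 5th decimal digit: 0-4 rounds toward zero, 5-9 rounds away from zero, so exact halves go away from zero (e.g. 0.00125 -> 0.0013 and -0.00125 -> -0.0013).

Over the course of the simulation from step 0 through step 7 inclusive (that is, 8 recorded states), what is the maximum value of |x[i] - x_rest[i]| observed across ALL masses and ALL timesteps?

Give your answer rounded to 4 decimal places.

Answer: 2.2892

Derivation:
Step 0: x=[8.0000 13.0000 17.0000 26.0000] v=[0.0000 0.0000 0.0000 0.0000]
Step 1: x=[7.9600 12.9600 17.2000 25.8800] v=[-0.4000 -0.4000 2.0000 -1.2000]
Step 2: x=[7.8800 12.8896 17.5776 25.6528] v=[-0.8000 -0.7040 3.7760 -2.2720]
Step 3: x=[7.7604 12.8063 18.0907 25.3426] v=[-1.1962 -0.8326 5.1309 -3.1021]
Step 4: x=[7.6026 12.7326 18.6825 24.9823] v=[-1.5778 -0.7372 5.9179 -3.6029]
Step 5: x=[7.4100 12.6917 19.2883 24.6100] v=[-1.9258 -0.4092 6.0579 -3.7228]
Step 6: x=[7.1887 12.7034 19.8431 24.2649] v=[-2.2131 0.1168 5.5479 -3.4515]
Step 7: x=[6.9480 12.7801 20.2892 23.9829] v=[-2.4072 0.7668 4.4607 -2.8202]
Max displacement = 2.2892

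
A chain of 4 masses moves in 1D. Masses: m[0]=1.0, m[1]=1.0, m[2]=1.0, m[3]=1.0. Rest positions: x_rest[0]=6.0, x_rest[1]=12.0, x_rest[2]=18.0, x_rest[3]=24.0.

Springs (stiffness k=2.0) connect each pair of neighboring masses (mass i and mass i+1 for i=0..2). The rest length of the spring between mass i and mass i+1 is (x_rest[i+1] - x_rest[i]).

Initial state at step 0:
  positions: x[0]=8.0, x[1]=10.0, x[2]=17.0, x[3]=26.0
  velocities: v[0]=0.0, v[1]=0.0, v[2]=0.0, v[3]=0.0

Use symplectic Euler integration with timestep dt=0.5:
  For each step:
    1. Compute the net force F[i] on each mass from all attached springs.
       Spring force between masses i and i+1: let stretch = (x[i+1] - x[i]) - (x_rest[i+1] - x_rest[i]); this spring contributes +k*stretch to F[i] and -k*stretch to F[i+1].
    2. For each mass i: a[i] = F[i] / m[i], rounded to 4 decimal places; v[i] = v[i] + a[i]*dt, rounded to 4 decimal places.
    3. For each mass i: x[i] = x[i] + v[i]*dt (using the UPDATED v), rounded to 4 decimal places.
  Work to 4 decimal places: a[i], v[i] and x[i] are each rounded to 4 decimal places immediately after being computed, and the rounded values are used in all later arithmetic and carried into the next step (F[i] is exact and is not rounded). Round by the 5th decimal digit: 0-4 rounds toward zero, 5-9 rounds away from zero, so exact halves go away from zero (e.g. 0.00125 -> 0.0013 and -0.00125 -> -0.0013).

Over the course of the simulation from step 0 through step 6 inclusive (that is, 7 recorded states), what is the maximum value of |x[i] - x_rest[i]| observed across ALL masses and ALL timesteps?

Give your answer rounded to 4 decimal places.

Step 0: x=[8.0000 10.0000 17.0000 26.0000] v=[0.0000 0.0000 0.0000 0.0000]
Step 1: x=[6.0000 12.5000 18.0000 24.5000] v=[-4.0000 5.0000 2.0000 -3.0000]
Step 2: x=[4.2500 14.5000 19.5000 22.7500] v=[-3.5000 4.0000 3.0000 -3.5000]
Step 3: x=[4.6250 13.8750 20.1250 22.3750] v=[0.7500 -1.2500 1.2500 -0.7500]
Step 4: x=[6.6250 11.7500 18.7500 23.8750] v=[4.0000 -4.2500 -2.7500 3.0000]
Step 5: x=[8.1875 10.5625 16.4375 25.8125] v=[3.1250 -2.3750 -4.6250 3.8750]
Step 6: x=[7.9375 11.1250 15.8750 26.0625] v=[-0.5000 1.1250 -1.1250 0.5000]
Max displacement = 2.5000

Answer: 2.5000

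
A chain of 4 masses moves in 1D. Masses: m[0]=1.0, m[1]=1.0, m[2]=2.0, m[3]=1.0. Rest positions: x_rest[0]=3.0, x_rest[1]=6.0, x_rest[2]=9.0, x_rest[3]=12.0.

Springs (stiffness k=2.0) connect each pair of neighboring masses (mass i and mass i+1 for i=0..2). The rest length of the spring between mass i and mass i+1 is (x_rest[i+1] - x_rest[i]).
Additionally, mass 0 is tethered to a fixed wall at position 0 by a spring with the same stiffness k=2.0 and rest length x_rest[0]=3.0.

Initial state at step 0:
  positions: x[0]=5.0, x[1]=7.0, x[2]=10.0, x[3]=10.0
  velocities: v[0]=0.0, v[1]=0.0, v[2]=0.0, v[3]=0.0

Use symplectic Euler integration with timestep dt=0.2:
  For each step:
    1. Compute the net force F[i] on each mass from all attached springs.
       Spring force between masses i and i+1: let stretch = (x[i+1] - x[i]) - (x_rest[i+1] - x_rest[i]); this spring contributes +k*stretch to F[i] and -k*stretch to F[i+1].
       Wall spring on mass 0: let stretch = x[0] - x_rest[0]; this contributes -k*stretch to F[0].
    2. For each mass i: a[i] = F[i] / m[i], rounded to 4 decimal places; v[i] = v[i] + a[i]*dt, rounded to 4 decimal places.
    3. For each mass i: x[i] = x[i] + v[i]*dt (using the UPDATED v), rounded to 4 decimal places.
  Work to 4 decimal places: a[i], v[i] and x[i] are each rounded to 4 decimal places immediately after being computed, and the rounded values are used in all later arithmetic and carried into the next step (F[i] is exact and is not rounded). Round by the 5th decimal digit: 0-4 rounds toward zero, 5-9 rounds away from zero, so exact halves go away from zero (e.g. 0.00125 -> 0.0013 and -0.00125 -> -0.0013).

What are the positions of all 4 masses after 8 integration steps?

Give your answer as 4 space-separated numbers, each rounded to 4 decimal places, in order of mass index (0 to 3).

Answer: 2.0490 5.3614 8.6949 14.1762

Derivation:
Step 0: x=[5.0000 7.0000 10.0000 10.0000] v=[0.0000 0.0000 0.0000 0.0000]
Step 1: x=[4.7600 7.0800 9.8800 10.2400] v=[-1.2000 0.4000 -0.6000 1.2000]
Step 2: x=[4.3248 7.1984 9.6624 10.6912] v=[-2.1760 0.5920 -1.0880 2.2560]
Step 3: x=[3.7735 7.2840 9.3874 11.3001] v=[-2.7565 0.4282 -1.3750 3.0445]
Step 4: x=[3.2012 7.2571 9.1048 11.9960] v=[-2.8617 -0.1346 -1.4131 3.4794]
Step 5: x=[2.6972 7.0535 8.8639 12.7006] v=[-2.5198 -1.0179 -1.2044 3.5229]
Step 6: x=[2.3260 6.6462 8.7041 13.3382] v=[-1.8562 -2.0363 -0.7991 3.1882]
Step 7: x=[2.1143 6.0580 8.6473 13.8451] v=[-1.0585 -2.9412 -0.2839 2.5346]
Step 8: x=[2.0490 5.3614 8.6949 14.1762] v=[-0.3267 -3.4830 0.2378 1.6555]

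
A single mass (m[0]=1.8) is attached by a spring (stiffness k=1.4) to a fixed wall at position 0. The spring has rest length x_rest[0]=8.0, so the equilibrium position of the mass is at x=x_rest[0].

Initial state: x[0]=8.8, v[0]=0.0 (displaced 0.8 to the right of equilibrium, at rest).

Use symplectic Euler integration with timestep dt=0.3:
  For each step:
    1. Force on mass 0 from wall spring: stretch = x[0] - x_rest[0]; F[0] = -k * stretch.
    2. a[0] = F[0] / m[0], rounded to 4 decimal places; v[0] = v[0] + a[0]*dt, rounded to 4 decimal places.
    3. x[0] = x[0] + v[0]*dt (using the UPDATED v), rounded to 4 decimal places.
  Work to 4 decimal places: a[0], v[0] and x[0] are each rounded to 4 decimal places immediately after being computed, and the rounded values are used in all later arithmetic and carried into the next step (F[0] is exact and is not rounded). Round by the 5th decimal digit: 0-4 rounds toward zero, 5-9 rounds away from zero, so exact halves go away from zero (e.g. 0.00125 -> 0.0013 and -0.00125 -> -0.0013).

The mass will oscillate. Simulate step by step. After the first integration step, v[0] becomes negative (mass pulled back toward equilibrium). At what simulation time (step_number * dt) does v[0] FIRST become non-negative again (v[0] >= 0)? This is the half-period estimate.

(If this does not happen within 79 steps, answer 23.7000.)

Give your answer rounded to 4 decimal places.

Answer: 3.6000

Derivation:
Step 0: x=[8.8000] v=[0.0000]
Step 1: x=[8.7440] v=[-0.1867]
Step 2: x=[8.6359] v=[-0.3603]
Step 3: x=[8.4833] v=[-0.5087]
Step 4: x=[8.2969] v=[-0.6215]
Step 5: x=[8.0897] v=[-0.6908]
Step 6: x=[7.8762] v=[-0.7117]
Step 7: x=[7.6714] v=[-0.6828]
Step 8: x=[7.4896] v=[-0.6061]
Step 9: x=[7.3435] v=[-0.4870]
Step 10: x=[7.2434] v=[-0.3338]
Step 11: x=[7.1962] v=[-0.1573]
Step 12: x=[7.2053] v=[0.0303]
First v>=0 after going negative at step 12, time=3.6000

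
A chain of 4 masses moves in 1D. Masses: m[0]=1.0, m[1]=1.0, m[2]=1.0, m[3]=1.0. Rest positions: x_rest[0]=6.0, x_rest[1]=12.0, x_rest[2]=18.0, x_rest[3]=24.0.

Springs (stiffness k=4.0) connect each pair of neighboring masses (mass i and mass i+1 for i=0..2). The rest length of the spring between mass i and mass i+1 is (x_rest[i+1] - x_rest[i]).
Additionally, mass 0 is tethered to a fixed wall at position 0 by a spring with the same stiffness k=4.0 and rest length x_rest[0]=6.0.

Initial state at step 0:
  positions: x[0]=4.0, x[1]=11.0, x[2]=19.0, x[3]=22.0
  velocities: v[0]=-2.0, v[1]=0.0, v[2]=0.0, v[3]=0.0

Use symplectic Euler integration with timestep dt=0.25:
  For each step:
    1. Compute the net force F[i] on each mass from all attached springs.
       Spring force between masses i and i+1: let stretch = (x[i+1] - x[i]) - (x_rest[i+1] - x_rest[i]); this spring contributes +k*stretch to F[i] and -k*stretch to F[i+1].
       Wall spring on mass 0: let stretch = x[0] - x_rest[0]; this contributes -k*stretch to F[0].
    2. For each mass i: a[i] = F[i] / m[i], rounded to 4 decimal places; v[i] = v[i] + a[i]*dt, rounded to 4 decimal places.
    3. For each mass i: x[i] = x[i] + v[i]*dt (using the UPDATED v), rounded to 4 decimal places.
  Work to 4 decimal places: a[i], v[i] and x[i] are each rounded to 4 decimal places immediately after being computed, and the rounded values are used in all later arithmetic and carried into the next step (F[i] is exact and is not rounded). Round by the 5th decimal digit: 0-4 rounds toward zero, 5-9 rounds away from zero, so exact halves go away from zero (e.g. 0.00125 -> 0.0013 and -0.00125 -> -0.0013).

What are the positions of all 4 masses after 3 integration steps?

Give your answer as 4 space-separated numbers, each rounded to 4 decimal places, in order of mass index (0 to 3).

Answer: 6.3750 11.1406 15.2188 24.3438

Derivation:
Step 0: x=[4.0000 11.0000 19.0000 22.0000] v=[-2.0000 0.0000 0.0000 0.0000]
Step 1: x=[4.2500 11.2500 17.7500 22.7500] v=[1.0000 1.0000 -5.0000 3.0000]
Step 2: x=[5.1875 11.3750 16.1250 23.7500] v=[3.7500 0.5000 -6.5000 4.0000]
Step 3: x=[6.3750 11.1406 15.2188 24.3438] v=[4.7500 -0.9375 -3.6250 2.3750]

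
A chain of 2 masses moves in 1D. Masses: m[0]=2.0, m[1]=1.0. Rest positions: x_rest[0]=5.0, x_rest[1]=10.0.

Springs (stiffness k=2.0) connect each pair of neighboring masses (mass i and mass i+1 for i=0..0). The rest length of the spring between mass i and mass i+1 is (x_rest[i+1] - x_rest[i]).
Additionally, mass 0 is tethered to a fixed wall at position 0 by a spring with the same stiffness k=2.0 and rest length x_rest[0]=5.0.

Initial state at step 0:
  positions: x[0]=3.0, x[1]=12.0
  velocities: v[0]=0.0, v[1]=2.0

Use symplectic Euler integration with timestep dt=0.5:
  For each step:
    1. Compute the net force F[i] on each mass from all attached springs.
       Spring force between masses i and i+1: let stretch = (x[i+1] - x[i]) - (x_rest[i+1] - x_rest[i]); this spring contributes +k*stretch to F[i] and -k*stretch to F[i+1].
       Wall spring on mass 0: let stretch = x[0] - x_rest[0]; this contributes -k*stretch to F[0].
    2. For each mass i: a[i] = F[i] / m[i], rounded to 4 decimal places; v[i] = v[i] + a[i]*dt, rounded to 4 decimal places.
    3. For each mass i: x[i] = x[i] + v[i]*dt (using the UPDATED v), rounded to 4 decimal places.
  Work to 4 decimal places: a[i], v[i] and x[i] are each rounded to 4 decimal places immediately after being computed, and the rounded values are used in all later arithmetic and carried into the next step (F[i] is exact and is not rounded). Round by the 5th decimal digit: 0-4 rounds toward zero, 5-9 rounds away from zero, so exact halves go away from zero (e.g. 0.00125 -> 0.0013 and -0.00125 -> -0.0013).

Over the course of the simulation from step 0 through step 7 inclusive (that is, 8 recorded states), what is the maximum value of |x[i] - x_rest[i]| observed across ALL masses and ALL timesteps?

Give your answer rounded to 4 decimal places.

Step 0: x=[3.0000 12.0000] v=[0.0000 2.0000]
Step 1: x=[4.5000 11.0000] v=[3.0000 -2.0000]
Step 2: x=[6.5000 9.2500] v=[4.0000 -3.5000]
Step 3: x=[7.5625 8.6250] v=[2.1250 -1.2500]
Step 4: x=[7.0000 9.9688] v=[-1.1250 2.6875]
Step 5: x=[5.4297 12.3282] v=[-3.1406 4.7187]
Step 6: x=[4.2266 13.7383] v=[-2.4062 2.8202]
Step 7: x=[4.3448 12.8926] v=[0.2364 -1.6915]
Max displacement = 3.7383

Answer: 3.7383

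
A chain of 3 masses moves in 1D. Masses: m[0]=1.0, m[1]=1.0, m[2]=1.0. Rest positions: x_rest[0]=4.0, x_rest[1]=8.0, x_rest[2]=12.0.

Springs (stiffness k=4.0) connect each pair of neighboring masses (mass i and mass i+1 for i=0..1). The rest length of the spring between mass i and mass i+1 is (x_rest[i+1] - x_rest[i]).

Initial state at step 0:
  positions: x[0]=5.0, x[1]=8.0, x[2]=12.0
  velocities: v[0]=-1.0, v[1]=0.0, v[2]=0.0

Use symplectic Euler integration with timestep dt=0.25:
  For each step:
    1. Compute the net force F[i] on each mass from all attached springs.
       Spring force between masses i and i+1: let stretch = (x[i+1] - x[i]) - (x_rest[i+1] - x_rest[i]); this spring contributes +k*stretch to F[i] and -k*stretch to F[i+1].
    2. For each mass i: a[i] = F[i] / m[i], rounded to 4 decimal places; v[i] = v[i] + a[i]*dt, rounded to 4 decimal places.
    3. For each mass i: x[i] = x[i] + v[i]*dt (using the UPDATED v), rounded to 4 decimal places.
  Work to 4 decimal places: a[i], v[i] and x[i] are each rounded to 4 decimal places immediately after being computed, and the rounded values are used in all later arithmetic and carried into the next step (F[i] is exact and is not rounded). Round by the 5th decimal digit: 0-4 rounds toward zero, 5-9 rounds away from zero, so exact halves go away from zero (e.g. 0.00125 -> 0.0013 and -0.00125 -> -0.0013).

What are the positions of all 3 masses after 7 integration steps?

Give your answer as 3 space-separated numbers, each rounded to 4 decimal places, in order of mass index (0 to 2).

Answer: 3.6066 7.4132 12.2305

Derivation:
Step 0: x=[5.0000 8.0000 12.0000] v=[-1.0000 0.0000 0.0000]
Step 1: x=[4.5000 8.2500 12.0000] v=[-2.0000 1.0000 0.0000]
Step 2: x=[3.9375 8.5000 12.0625] v=[-2.2500 1.0000 0.2500]
Step 3: x=[3.5156 8.5000 12.2344] v=[-1.6875 0.0000 0.6875]
Step 4: x=[3.3398 8.1875 12.4727] v=[-0.7031 -1.2500 0.9531]
Step 5: x=[3.3760 7.7344 12.6397] v=[0.1446 -1.8125 0.6679]
Step 6: x=[3.5018 7.4180 12.5804] v=[0.5030 -1.2656 -0.2374]
Step 7: x=[3.6066 7.4132 12.2305] v=[0.4192 -0.0194 -1.3998]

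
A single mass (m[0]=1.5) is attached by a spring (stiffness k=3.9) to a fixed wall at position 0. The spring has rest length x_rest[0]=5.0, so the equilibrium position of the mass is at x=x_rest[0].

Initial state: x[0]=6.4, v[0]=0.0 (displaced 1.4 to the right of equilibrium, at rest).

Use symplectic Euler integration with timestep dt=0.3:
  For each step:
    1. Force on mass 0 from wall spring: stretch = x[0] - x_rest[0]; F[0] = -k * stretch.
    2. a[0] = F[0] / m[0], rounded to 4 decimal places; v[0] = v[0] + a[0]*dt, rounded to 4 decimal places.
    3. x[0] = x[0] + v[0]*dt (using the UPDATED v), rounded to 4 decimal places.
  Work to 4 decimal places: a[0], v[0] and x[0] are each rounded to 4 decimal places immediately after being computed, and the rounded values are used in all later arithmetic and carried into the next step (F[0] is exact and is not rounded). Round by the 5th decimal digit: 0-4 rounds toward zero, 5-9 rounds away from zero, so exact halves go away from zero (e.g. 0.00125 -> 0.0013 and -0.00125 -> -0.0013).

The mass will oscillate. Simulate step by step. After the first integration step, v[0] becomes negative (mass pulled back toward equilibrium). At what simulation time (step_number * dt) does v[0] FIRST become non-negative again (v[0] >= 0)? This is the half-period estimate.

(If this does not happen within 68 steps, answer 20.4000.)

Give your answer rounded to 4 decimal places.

Step 0: x=[6.4000] v=[0.0000]
Step 1: x=[6.0724] v=[-1.0920]
Step 2: x=[5.4939] v=[-1.9285]
Step 3: x=[4.7998] v=[-2.3137]
Step 4: x=[4.1525] v=[-2.1576]
Step 5: x=[3.7035] v=[-1.4966]
Step 6: x=[3.5579] v=[-0.4853]
Step 7: x=[3.7498] v=[0.6396]
First v>=0 after going negative at step 7, time=2.1000

Answer: 2.1000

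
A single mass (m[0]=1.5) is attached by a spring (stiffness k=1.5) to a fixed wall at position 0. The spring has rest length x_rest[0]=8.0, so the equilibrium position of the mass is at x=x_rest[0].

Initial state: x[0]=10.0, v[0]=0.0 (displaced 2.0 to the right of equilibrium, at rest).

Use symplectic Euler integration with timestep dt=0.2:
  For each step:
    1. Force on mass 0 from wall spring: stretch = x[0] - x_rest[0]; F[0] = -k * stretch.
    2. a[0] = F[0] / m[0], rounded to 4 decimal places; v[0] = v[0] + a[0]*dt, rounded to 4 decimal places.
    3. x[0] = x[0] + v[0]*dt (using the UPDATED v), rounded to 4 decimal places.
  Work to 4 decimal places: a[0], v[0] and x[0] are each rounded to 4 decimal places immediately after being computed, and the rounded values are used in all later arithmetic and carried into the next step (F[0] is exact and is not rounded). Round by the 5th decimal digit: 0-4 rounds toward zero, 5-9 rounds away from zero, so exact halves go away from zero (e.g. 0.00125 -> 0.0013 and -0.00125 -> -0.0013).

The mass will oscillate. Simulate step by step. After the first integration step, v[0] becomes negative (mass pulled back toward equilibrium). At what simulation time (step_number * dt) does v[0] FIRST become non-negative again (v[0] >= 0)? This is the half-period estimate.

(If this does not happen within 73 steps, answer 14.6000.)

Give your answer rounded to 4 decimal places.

Step 0: x=[10.0000] v=[0.0000]
Step 1: x=[9.9200] v=[-0.4000]
Step 2: x=[9.7632] v=[-0.7840]
Step 3: x=[9.5359] v=[-1.1366]
Step 4: x=[9.2471] v=[-1.4438]
Step 5: x=[8.9085] v=[-1.6932]
Step 6: x=[8.5335] v=[-1.8749]
Step 7: x=[8.1372] v=[-1.9816]
Step 8: x=[7.7354] v=[-2.0090]
Step 9: x=[7.3442] v=[-1.9561]
Step 10: x=[6.9792] v=[-1.8249]
Step 11: x=[6.6551] v=[-1.6207]
Step 12: x=[6.3848] v=[-1.3517]
Step 13: x=[6.1791] v=[-1.0287]
Step 14: x=[6.0462] v=[-0.6645]
Step 15: x=[5.9915] v=[-0.2737]
Step 16: x=[6.0171] v=[0.1280]
First v>=0 after going negative at step 16, time=3.2000

Answer: 3.2000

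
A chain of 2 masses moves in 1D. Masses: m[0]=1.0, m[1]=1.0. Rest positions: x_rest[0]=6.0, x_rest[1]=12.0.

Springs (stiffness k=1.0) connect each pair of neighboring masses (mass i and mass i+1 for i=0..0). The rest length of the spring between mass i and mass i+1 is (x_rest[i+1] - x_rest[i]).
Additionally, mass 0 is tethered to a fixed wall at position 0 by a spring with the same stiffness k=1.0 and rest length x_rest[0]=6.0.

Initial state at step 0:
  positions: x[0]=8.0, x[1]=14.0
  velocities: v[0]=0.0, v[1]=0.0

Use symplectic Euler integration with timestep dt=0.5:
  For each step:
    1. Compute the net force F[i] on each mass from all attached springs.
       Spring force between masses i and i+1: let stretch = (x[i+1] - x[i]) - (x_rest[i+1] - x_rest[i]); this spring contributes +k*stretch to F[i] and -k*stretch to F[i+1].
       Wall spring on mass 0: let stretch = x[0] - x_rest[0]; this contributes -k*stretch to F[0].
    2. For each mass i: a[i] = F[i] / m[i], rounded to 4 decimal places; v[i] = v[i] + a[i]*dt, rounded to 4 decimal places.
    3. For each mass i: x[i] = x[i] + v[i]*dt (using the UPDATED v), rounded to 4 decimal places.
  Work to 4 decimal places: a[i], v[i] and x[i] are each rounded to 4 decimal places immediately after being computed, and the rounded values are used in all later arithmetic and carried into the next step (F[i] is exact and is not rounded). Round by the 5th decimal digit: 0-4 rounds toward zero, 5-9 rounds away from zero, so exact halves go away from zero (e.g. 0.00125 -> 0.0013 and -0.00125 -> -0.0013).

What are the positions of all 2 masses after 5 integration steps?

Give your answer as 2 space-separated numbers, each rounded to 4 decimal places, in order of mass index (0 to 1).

Answer: 5.7227 11.7286

Derivation:
Step 0: x=[8.0000 14.0000] v=[0.0000 0.0000]
Step 1: x=[7.5000 14.0000] v=[-1.0000 0.0000]
Step 2: x=[6.7500 13.8750] v=[-1.5000 -0.2500]
Step 3: x=[6.0938 13.4688] v=[-1.3125 -0.8125]
Step 4: x=[5.7579 12.7188] v=[-0.6719 -1.5000]
Step 5: x=[5.7227 11.7286] v=[-0.0704 -1.9805]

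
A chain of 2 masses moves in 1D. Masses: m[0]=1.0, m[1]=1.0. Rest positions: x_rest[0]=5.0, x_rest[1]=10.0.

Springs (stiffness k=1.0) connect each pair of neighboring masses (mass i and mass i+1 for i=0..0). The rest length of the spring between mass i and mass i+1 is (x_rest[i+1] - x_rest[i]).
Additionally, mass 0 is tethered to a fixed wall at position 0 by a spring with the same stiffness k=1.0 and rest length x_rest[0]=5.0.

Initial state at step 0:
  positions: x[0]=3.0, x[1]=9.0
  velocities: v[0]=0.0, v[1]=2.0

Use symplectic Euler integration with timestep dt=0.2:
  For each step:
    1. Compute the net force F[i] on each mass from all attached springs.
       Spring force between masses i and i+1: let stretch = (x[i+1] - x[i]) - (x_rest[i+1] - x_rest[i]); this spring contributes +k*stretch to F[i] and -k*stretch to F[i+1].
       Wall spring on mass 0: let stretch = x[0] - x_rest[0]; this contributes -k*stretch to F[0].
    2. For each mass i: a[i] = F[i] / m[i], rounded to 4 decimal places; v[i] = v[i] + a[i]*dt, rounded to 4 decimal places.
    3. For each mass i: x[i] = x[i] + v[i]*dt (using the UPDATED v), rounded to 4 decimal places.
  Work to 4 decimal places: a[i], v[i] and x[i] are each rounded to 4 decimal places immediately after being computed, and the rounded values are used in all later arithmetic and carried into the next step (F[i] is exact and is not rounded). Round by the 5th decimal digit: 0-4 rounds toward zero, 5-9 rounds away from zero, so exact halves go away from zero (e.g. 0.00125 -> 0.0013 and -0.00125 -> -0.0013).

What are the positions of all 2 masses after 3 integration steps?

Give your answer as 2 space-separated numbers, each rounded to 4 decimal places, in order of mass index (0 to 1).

Answer: 3.7272 9.9286

Derivation:
Step 0: x=[3.0000 9.0000] v=[0.0000 2.0000]
Step 1: x=[3.1200 9.3600] v=[0.6000 1.8000]
Step 2: x=[3.3648 9.6704] v=[1.2240 1.5520]
Step 3: x=[3.7272 9.9286] v=[1.8122 1.2909]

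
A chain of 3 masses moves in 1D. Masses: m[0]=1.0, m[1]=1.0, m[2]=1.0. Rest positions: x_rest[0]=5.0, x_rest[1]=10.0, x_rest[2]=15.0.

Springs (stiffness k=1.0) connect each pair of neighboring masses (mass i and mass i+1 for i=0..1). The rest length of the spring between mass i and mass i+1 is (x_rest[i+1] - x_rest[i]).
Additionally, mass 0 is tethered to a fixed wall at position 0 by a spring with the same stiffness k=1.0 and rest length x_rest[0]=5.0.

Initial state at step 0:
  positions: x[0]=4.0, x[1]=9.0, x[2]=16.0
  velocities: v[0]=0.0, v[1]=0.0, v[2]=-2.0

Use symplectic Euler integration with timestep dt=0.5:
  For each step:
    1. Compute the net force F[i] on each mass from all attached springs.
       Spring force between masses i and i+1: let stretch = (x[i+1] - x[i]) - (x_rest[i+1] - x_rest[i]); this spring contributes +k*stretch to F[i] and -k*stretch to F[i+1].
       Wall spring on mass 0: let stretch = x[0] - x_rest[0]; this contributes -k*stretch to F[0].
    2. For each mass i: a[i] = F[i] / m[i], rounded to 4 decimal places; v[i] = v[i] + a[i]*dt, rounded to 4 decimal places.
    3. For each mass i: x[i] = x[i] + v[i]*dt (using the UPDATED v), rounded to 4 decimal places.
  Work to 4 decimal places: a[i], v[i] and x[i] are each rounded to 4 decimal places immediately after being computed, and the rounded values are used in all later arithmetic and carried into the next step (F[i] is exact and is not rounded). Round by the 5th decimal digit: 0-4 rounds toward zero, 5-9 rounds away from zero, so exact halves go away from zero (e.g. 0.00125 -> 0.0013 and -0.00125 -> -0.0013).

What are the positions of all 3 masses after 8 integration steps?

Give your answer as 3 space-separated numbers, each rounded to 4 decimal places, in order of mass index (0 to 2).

Step 0: x=[4.0000 9.0000 16.0000] v=[0.0000 0.0000 -2.0000]
Step 1: x=[4.2500 9.5000 14.5000] v=[0.5000 1.0000 -3.0000]
Step 2: x=[4.7500 9.9375 13.0000] v=[1.0000 0.8750 -3.0000]
Step 3: x=[5.3594 9.8438 11.9844] v=[1.2188 -0.1875 -2.0313]
Step 4: x=[5.7501 9.1641 11.6836] v=[0.7813 -1.3594 -0.6016]
Step 5: x=[5.5567 8.2608 12.0030] v=[-0.3868 -1.8067 0.6387]
Step 6: x=[4.6502 7.6170 12.6368] v=[-1.8131 -1.2877 1.2676]
Step 7: x=[3.3228 7.4864 13.2657] v=[-2.6548 -0.2612 1.2577]
Step 8: x=[2.2056 7.7598 13.6998] v=[-2.2344 0.5467 0.8681]

Answer: 2.2056 7.7598 13.6998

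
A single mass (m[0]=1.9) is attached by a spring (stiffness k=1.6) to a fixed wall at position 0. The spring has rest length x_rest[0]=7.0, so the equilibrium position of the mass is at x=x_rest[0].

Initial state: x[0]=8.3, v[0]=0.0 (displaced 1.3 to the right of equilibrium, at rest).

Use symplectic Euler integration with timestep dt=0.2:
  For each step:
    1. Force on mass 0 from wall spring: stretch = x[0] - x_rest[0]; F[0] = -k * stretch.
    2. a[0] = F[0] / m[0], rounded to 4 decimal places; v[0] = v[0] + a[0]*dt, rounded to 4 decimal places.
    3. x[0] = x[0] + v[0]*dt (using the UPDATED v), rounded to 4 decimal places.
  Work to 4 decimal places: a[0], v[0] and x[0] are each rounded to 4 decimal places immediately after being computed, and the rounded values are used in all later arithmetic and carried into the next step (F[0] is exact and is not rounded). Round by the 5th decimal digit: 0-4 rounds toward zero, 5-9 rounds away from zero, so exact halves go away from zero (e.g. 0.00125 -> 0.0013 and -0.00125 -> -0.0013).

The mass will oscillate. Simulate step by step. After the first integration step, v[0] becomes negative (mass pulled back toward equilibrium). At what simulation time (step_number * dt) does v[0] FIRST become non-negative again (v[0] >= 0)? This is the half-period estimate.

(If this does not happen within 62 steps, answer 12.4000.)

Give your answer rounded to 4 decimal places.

Step 0: x=[8.3000] v=[0.0000]
Step 1: x=[8.2562] v=[-0.2189]
Step 2: x=[8.1701] v=[-0.4305]
Step 3: x=[8.0446] v=[-0.6276]
Step 4: x=[7.8839] v=[-0.8035]
Step 5: x=[7.6934] v=[-0.9524]
Step 6: x=[7.4796] v=[-1.0692]
Step 7: x=[7.2496] v=[-1.1500]
Step 8: x=[7.0112] v=[-1.1920]
Step 9: x=[6.7724] v=[-1.1939]
Step 10: x=[6.5413] v=[-1.1556]
Step 11: x=[6.3256] v=[-1.0783]
Step 12: x=[6.1327] v=[-0.9647]
Step 13: x=[5.9690] v=[-0.8186]
Step 14: x=[5.8400] v=[-0.6450]
Step 15: x=[5.7501] v=[-0.4496]
Step 16: x=[5.7023] v=[-0.2391]
Step 17: x=[5.6982] v=[-0.0205]
Step 18: x=[5.7380] v=[0.1988]
First v>=0 after going negative at step 18, time=3.6000

Answer: 3.6000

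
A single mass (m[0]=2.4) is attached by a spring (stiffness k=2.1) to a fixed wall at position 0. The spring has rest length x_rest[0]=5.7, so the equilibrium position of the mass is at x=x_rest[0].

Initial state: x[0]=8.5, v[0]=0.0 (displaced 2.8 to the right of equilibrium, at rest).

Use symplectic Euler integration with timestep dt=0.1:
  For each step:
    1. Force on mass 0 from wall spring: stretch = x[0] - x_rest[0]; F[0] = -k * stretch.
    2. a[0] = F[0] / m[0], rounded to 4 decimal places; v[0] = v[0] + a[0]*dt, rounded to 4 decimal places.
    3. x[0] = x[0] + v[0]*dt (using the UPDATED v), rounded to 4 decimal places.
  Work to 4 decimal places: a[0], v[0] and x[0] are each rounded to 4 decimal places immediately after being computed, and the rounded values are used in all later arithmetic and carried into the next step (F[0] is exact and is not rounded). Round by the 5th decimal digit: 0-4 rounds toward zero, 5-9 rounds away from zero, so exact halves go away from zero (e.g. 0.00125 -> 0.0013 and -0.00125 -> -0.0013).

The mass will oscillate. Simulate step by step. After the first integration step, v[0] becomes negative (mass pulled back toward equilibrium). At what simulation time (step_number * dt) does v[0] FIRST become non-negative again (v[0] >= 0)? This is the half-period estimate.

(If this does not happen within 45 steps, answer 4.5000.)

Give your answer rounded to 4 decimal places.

Step 0: x=[8.5000] v=[0.0000]
Step 1: x=[8.4755] v=[-0.2450]
Step 2: x=[8.4267] v=[-0.4879]
Step 3: x=[8.3541] v=[-0.7265]
Step 4: x=[8.2582] v=[-0.9587]
Step 5: x=[8.1400] v=[-1.1825]
Step 6: x=[8.0004] v=[-1.3960]
Step 7: x=[7.8407] v=[-1.5973]
Step 8: x=[7.6622] v=[-1.7846]
Step 9: x=[7.4666] v=[-1.9563]
Step 10: x=[7.2555] v=[-2.1109]
Step 11: x=[7.0308] v=[-2.2470]
Step 12: x=[6.7945] v=[-2.3635]
Step 13: x=[6.5486] v=[-2.4593]
Step 14: x=[6.2952] v=[-2.5336]
Step 15: x=[6.0366] v=[-2.5857]
Step 16: x=[5.7751] v=[-2.6152]
Step 17: x=[5.5129] v=[-2.6218]
Step 18: x=[5.2524] v=[-2.6054]
Step 19: x=[4.9958] v=[-2.5662]
Step 20: x=[4.7453] v=[-2.5046]
Step 21: x=[4.5032] v=[-2.4211]
Step 22: x=[4.2716] v=[-2.3164]
Step 23: x=[4.0525] v=[-2.1914]
Step 24: x=[3.8478] v=[-2.0472]
Step 25: x=[3.6593] v=[-1.8851]
Step 26: x=[3.4887] v=[-1.7065]
Step 27: x=[3.3374] v=[-1.5130]
Step 28: x=[3.2068] v=[-1.3063]
Step 29: x=[3.0980] v=[-1.0881]
Step 30: x=[3.0120] v=[-0.8604]
Step 31: x=[2.9495] v=[-0.6252]
Step 32: x=[2.9111] v=[-0.3845]
Step 33: x=[2.8971] v=[-0.1405]
Step 34: x=[2.9076] v=[0.1048]
First v>=0 after going negative at step 34, time=3.4000

Answer: 3.4000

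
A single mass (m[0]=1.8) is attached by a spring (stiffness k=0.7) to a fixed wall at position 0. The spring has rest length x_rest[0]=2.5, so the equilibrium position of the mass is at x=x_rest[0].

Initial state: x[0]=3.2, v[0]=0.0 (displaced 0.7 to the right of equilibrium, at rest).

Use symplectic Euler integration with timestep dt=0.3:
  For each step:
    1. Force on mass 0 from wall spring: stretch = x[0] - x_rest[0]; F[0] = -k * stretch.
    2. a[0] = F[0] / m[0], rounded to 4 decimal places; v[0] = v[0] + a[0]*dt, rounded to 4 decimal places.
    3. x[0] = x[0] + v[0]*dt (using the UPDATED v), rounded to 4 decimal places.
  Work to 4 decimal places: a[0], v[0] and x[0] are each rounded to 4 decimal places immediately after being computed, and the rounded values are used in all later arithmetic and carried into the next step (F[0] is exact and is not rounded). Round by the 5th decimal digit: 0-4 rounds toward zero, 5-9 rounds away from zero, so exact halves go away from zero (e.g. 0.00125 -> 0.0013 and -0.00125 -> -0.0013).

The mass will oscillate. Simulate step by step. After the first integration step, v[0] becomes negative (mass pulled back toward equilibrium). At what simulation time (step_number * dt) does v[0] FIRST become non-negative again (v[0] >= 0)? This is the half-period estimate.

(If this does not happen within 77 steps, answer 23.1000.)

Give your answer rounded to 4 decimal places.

Answer: 5.1000

Derivation:
Step 0: x=[3.2000] v=[0.0000]
Step 1: x=[3.1755] v=[-0.0817]
Step 2: x=[3.1274] v=[-0.1605]
Step 3: x=[3.0573] v=[-0.2337]
Step 4: x=[2.9677] v=[-0.2987]
Step 5: x=[2.8617] v=[-0.3533]
Step 6: x=[2.7431] v=[-0.3955]
Step 7: x=[2.6159] v=[-0.4239]
Step 8: x=[2.4847] v=[-0.4374]
Step 9: x=[2.3540] v=[-0.4356]
Step 10: x=[2.2284] v=[-0.4186]
Step 11: x=[2.1123] v=[-0.3869]
Step 12: x=[2.0098] v=[-0.3417]
Step 13: x=[1.9245] v=[-0.2845]
Step 14: x=[1.8593] v=[-0.2174]
Step 15: x=[1.8165] v=[-0.1426]
Step 16: x=[1.7976] v=[-0.0629]
Step 17: x=[1.8033] v=[0.0191]
First v>=0 after going negative at step 17, time=5.1000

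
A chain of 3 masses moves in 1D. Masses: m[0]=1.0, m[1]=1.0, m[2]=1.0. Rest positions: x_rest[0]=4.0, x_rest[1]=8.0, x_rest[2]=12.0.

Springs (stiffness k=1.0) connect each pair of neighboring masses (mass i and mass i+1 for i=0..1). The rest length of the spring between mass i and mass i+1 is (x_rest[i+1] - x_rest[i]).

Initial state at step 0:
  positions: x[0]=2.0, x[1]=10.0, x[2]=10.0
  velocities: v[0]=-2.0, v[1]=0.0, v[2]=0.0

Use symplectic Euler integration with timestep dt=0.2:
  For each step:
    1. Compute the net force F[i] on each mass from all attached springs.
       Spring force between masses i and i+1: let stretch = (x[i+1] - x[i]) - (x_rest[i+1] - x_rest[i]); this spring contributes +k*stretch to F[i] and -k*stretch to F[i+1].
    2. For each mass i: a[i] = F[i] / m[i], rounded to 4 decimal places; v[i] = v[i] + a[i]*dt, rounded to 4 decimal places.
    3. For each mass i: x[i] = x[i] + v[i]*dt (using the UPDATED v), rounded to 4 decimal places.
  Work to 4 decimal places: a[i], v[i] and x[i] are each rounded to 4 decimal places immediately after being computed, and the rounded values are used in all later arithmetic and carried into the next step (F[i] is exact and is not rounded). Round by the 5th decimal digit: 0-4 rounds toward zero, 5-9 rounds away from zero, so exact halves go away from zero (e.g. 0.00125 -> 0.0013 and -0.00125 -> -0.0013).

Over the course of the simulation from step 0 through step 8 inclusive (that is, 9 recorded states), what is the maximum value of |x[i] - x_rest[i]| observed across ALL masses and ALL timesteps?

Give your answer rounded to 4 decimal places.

Answer: 4.2599

Derivation:
Step 0: x=[2.0000 10.0000 10.0000] v=[-2.0000 0.0000 0.0000]
Step 1: x=[1.7600 9.6800 10.1600] v=[-1.2000 -1.6000 0.8000]
Step 2: x=[1.6768 9.0624 10.4608] v=[-0.4160 -3.0880 1.5040]
Step 3: x=[1.7290 8.2053 10.8657] v=[0.2611 -4.2854 2.0243]
Step 4: x=[1.8803 7.1956 11.3241] v=[0.7564 -5.0486 2.2922]
Step 5: x=[2.0842 6.1384 11.7774] v=[1.0195 -5.2860 2.2665]
Step 6: x=[2.2903 5.1446 12.1651] v=[1.0303 -4.9690 1.9387]
Step 7: x=[2.4505 4.3174 12.4320] v=[0.8012 -4.1358 1.3346]
Step 8: x=[2.5254 3.7401 12.5343] v=[0.3746 -2.8863 0.5117]
Max displacement = 4.2599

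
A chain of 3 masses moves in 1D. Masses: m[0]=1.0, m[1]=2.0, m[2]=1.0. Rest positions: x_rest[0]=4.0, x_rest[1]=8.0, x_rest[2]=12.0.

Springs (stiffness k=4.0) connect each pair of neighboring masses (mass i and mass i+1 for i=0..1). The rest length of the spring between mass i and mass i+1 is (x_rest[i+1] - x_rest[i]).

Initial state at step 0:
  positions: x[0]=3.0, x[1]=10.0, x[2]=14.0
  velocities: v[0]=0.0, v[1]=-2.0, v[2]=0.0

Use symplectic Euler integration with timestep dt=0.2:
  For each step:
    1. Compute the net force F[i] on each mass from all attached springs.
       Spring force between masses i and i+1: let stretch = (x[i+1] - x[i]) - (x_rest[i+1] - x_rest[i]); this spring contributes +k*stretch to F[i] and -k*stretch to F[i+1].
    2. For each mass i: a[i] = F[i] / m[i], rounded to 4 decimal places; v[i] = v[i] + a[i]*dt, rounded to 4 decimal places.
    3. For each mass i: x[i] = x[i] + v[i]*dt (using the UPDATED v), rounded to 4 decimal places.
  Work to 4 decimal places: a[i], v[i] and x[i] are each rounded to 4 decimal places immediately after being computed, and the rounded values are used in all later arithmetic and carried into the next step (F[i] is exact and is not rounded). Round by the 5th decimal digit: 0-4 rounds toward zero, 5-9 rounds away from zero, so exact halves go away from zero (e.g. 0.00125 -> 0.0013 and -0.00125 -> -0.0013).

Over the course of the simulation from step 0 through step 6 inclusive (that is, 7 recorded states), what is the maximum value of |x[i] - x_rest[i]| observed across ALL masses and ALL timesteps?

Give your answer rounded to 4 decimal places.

Step 0: x=[3.0000 10.0000 14.0000] v=[0.0000 -2.0000 0.0000]
Step 1: x=[3.4800 9.3600 14.0000] v=[2.4000 -3.2000 0.0000]
Step 2: x=[4.2608 8.6208 13.8976] v=[3.9040 -3.6960 -0.5120]
Step 3: x=[5.0992 7.9549 13.5909] v=[4.1920 -3.3293 -1.5334]
Step 4: x=[5.7545 7.5115 13.0225] v=[3.2766 -2.2172 -2.8422]
Step 5: x=[6.0509 7.3684 12.2123] v=[1.4822 -0.7156 -4.0510]
Step 6: x=[5.9181 7.5074 11.2671] v=[-0.6638 0.6950 -4.7261]
Max displacement = 2.0509

Answer: 2.0509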